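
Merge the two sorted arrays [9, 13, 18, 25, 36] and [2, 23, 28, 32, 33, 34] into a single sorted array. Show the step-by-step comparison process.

Merging process:

Compare 9 vs 2: take 2 from right. Merged: [2]
Compare 9 vs 23: take 9 from left. Merged: [2, 9]
Compare 13 vs 23: take 13 from left. Merged: [2, 9, 13]
Compare 18 vs 23: take 18 from left. Merged: [2, 9, 13, 18]
Compare 25 vs 23: take 23 from right. Merged: [2, 9, 13, 18, 23]
Compare 25 vs 28: take 25 from left. Merged: [2, 9, 13, 18, 23, 25]
Compare 36 vs 28: take 28 from right. Merged: [2, 9, 13, 18, 23, 25, 28]
Compare 36 vs 32: take 32 from right. Merged: [2, 9, 13, 18, 23, 25, 28, 32]
Compare 36 vs 33: take 33 from right. Merged: [2, 9, 13, 18, 23, 25, 28, 32, 33]
Compare 36 vs 34: take 34 from right. Merged: [2, 9, 13, 18, 23, 25, 28, 32, 33, 34]
Append remaining from left: [36]. Merged: [2, 9, 13, 18, 23, 25, 28, 32, 33, 34, 36]

Final merged array: [2, 9, 13, 18, 23, 25, 28, 32, 33, 34, 36]
Total comparisons: 10

The merged array is [2, 9, 13, 18, 23, 25, 28, 32, 33, 34, 36], requiring 10 comparisons. The merge step runs in O(n) time where n is the total number of elements.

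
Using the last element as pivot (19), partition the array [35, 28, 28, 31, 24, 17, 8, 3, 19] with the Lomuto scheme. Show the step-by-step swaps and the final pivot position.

Lomuto partition with pivot = 19:

Initial array: [35, 28, 28, 31, 24, 17, 8, 3, 19]

arr[0]=35 > 19: no swap
arr[1]=28 > 19: no swap
arr[2]=28 > 19: no swap
arr[3]=31 > 19: no swap
arr[4]=24 > 19: no swap
arr[5]=17 <= 19: swap with position 0, array becomes [17, 28, 28, 31, 24, 35, 8, 3, 19]
arr[6]=8 <= 19: swap with position 1, array becomes [17, 8, 28, 31, 24, 35, 28, 3, 19]
arr[7]=3 <= 19: swap with position 2, array becomes [17, 8, 3, 31, 24, 35, 28, 28, 19]

Place pivot at position 3: [17, 8, 3, 19, 24, 35, 28, 28, 31]
Pivot position: 3

After partitioning with pivot 19, the array becomes [17, 8, 3, 19, 24, 35, 28, 28, 31]. The pivot is placed at index 3. All elements to the left of the pivot are <= 19, and all elements to the right are > 19.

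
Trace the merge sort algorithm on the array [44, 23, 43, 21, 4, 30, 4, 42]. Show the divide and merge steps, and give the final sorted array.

Merge sort trace:

Split: [44, 23, 43, 21, 4, 30, 4, 42] -> [44, 23, 43, 21] and [4, 30, 4, 42]
  Split: [44, 23, 43, 21] -> [44, 23] and [43, 21]
    Split: [44, 23] -> [44] and [23]
    Merge: [44] + [23] -> [23, 44]
    Split: [43, 21] -> [43] and [21]
    Merge: [43] + [21] -> [21, 43]
  Merge: [23, 44] + [21, 43] -> [21, 23, 43, 44]
  Split: [4, 30, 4, 42] -> [4, 30] and [4, 42]
    Split: [4, 30] -> [4] and [30]
    Merge: [4] + [30] -> [4, 30]
    Split: [4, 42] -> [4] and [42]
    Merge: [4] + [42] -> [4, 42]
  Merge: [4, 30] + [4, 42] -> [4, 4, 30, 42]
Merge: [21, 23, 43, 44] + [4, 4, 30, 42] -> [4, 4, 21, 23, 30, 42, 43, 44]

Final sorted array: [4, 4, 21, 23, 30, 42, 43, 44]

The merge sort proceeds by recursively splitting the array and merging sorted halves.
After all merges, the sorted array is [4, 4, 21, 23, 30, 42, 43, 44].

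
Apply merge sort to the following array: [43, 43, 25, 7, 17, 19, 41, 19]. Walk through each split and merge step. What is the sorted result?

Merge sort trace:

Split: [43, 43, 25, 7, 17, 19, 41, 19] -> [43, 43, 25, 7] and [17, 19, 41, 19]
  Split: [43, 43, 25, 7] -> [43, 43] and [25, 7]
    Split: [43, 43] -> [43] and [43]
    Merge: [43] + [43] -> [43, 43]
    Split: [25, 7] -> [25] and [7]
    Merge: [25] + [7] -> [7, 25]
  Merge: [43, 43] + [7, 25] -> [7, 25, 43, 43]
  Split: [17, 19, 41, 19] -> [17, 19] and [41, 19]
    Split: [17, 19] -> [17] and [19]
    Merge: [17] + [19] -> [17, 19]
    Split: [41, 19] -> [41] and [19]
    Merge: [41] + [19] -> [19, 41]
  Merge: [17, 19] + [19, 41] -> [17, 19, 19, 41]
Merge: [7, 25, 43, 43] + [17, 19, 19, 41] -> [7, 17, 19, 19, 25, 41, 43, 43]

Final sorted array: [7, 17, 19, 19, 25, 41, 43, 43]

The merge sort proceeds by recursively splitting the array and merging sorted halves.
After all merges, the sorted array is [7, 17, 19, 19, 25, 41, 43, 43].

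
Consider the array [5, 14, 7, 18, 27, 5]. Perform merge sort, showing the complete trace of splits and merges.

Merge sort trace:

Split: [5, 14, 7, 18, 27, 5] -> [5, 14, 7] and [18, 27, 5]
  Split: [5, 14, 7] -> [5] and [14, 7]
    Split: [14, 7] -> [14] and [7]
    Merge: [14] + [7] -> [7, 14]
  Merge: [5] + [7, 14] -> [5, 7, 14]
  Split: [18, 27, 5] -> [18] and [27, 5]
    Split: [27, 5] -> [27] and [5]
    Merge: [27] + [5] -> [5, 27]
  Merge: [18] + [5, 27] -> [5, 18, 27]
Merge: [5, 7, 14] + [5, 18, 27] -> [5, 5, 7, 14, 18, 27]

Final sorted array: [5, 5, 7, 14, 18, 27]

The merge sort proceeds by recursively splitting the array and merging sorted halves.
After all merges, the sorted array is [5, 5, 7, 14, 18, 27].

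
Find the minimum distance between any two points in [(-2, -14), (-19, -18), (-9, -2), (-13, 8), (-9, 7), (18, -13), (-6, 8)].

Computing all pairwise distances among 7 points:

d((-2, -14), (-19, -18)) = 17.4642
d((-2, -14), (-9, -2)) = 13.8924
d((-2, -14), (-13, 8)) = 24.5967
d((-2, -14), (-9, 7)) = 22.1359
d((-2, -14), (18, -13)) = 20.025
d((-2, -14), (-6, 8)) = 22.3607
d((-19, -18), (-9, -2)) = 18.868
d((-19, -18), (-13, 8)) = 26.6833
d((-19, -18), (-9, 7)) = 26.9258
d((-19, -18), (18, -13)) = 37.3363
d((-19, -18), (-6, 8)) = 29.0689
d((-9, -2), (-13, 8)) = 10.7703
d((-9, -2), (-9, 7)) = 9.0
d((-9, -2), (18, -13)) = 29.1548
d((-9, -2), (-6, 8)) = 10.4403
d((-13, 8), (-9, 7)) = 4.1231
d((-13, 8), (18, -13)) = 37.4433
d((-13, 8), (-6, 8)) = 7.0
d((-9, 7), (18, -13)) = 33.6006
d((-9, 7), (-6, 8)) = 3.1623 <-- minimum
d((18, -13), (-6, 8)) = 31.8904

Closest pair: (-9, 7) and (-6, 8) with distance 3.1623

The closest pair is (-9, 7) and (-6, 8) with Euclidean distance 3.1623. For 7 points, brute-force pairwise comparison is shown above. For large n, the divide-and-conquer algorithm (sort by x, recurse on halves, check the dividing strip) achieves O(n log n).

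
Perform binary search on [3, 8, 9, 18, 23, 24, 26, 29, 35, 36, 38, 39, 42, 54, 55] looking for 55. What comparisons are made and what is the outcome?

Binary search for 55 in [3, 8, 9, 18, 23, 24, 26, 29, 35, 36, 38, 39, 42, 54, 55]:

lo=0, hi=14, mid=7, arr[mid]=29 -> 29 < 55, search right half
lo=8, hi=14, mid=11, arr[mid]=39 -> 39 < 55, search right half
lo=12, hi=14, mid=13, arr[mid]=54 -> 54 < 55, search right half
lo=14, hi=14, mid=14, arr[mid]=55 -> Found target at index 14!

Binary search finds 55 at index 14 after 4 comparisons. The search repeatedly halves the search space by comparing with the middle element.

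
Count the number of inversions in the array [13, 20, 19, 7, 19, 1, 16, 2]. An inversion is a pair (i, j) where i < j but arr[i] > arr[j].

Finding inversions in [13, 20, 19, 7, 19, 1, 16, 2]:

(0, 3): arr[0]=13 > arr[3]=7
(0, 5): arr[0]=13 > arr[5]=1
(0, 7): arr[0]=13 > arr[7]=2
(1, 2): arr[1]=20 > arr[2]=19
(1, 3): arr[1]=20 > arr[3]=7
(1, 4): arr[1]=20 > arr[4]=19
(1, 5): arr[1]=20 > arr[5]=1
(1, 6): arr[1]=20 > arr[6]=16
(1, 7): arr[1]=20 > arr[7]=2
(2, 3): arr[2]=19 > arr[3]=7
(2, 5): arr[2]=19 > arr[5]=1
(2, 6): arr[2]=19 > arr[6]=16
(2, 7): arr[2]=19 > arr[7]=2
(3, 5): arr[3]=7 > arr[5]=1
(3, 7): arr[3]=7 > arr[7]=2
(4, 5): arr[4]=19 > arr[5]=1
(4, 6): arr[4]=19 > arr[6]=16
(4, 7): arr[4]=19 > arr[7]=2
(6, 7): arr[6]=16 > arr[7]=2

Total inversions: 19

The array has 19 inversion(s): (0,3), (0,5), (0,7), (1,2), (1,3), (1,4), (1,5), (1,6), (1,7), (2,3), (2,5), (2,6), (2,7), (3,5), (3,7), (4,5), (4,6), (4,7), (6,7). Each pair (i,j) satisfies i < j and arr[i] > arr[j].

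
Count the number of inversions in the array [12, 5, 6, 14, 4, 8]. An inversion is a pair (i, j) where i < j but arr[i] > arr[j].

Finding inversions in [12, 5, 6, 14, 4, 8]:

(0, 1): arr[0]=12 > arr[1]=5
(0, 2): arr[0]=12 > arr[2]=6
(0, 4): arr[0]=12 > arr[4]=4
(0, 5): arr[0]=12 > arr[5]=8
(1, 4): arr[1]=5 > arr[4]=4
(2, 4): arr[2]=6 > arr[4]=4
(3, 4): arr[3]=14 > arr[4]=4
(3, 5): arr[3]=14 > arr[5]=8

Total inversions: 8

The array has 8 inversion(s): (0,1), (0,2), (0,4), (0,5), (1,4), (2,4), (3,4), (3,5). Each pair (i,j) satisfies i < j and arr[i] > arr[j].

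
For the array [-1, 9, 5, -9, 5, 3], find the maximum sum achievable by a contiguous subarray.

Using Kadane's algorithm on [-1, 9, 5, -9, 5, 3]:

Scanning through the array:
Position 1 (value 9): max_ending_here = 9, max_so_far = 9
Position 2 (value 5): max_ending_here = 14, max_so_far = 14
Position 3 (value -9): max_ending_here = 5, max_so_far = 14
Position 4 (value 5): max_ending_here = 10, max_so_far = 14
Position 5 (value 3): max_ending_here = 13, max_so_far = 14

Maximum subarray: [9, 5]
Maximum sum: 14

The maximum subarray is [9, 5] with sum 14. This subarray runs from index 1 to index 2.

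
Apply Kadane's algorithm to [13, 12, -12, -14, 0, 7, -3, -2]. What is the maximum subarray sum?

Using Kadane's algorithm on [13, 12, -12, -14, 0, 7, -3, -2]:

Scanning through the array:
Position 1 (value 12): max_ending_here = 25, max_so_far = 25
Position 2 (value -12): max_ending_here = 13, max_so_far = 25
Position 3 (value -14): max_ending_here = -1, max_so_far = 25
Position 4 (value 0): max_ending_here = 0, max_so_far = 25
Position 5 (value 7): max_ending_here = 7, max_so_far = 25
Position 6 (value -3): max_ending_here = 4, max_so_far = 25
Position 7 (value -2): max_ending_here = 2, max_so_far = 25

Maximum subarray: [13, 12]
Maximum sum: 25

The maximum subarray is [13, 12] with sum 25. This subarray runs from index 0 to index 1.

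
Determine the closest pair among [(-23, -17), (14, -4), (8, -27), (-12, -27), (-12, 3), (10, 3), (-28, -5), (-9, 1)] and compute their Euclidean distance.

Computing all pairwise distances among 8 points:

d((-23, -17), (14, -4)) = 39.2173
d((-23, -17), (8, -27)) = 32.573
d((-23, -17), (-12, -27)) = 14.8661
d((-23, -17), (-12, 3)) = 22.8254
d((-23, -17), (10, 3)) = 38.5876
d((-23, -17), (-28, -5)) = 13.0
d((-23, -17), (-9, 1)) = 22.8035
d((14, -4), (8, -27)) = 23.7697
d((14, -4), (-12, -27)) = 34.7131
d((14, -4), (-12, 3)) = 26.9258
d((14, -4), (10, 3)) = 8.0623
d((14, -4), (-28, -5)) = 42.0119
d((14, -4), (-9, 1)) = 23.5372
d((8, -27), (-12, -27)) = 20.0
d((8, -27), (-12, 3)) = 36.0555
d((8, -27), (10, 3)) = 30.0666
d((8, -27), (-28, -5)) = 42.19
d((8, -27), (-9, 1)) = 32.7567
d((-12, -27), (-12, 3)) = 30.0
d((-12, -27), (10, 3)) = 37.2022
d((-12, -27), (-28, -5)) = 27.2029
d((-12, -27), (-9, 1)) = 28.1603
d((-12, 3), (10, 3)) = 22.0
d((-12, 3), (-28, -5)) = 17.8885
d((-12, 3), (-9, 1)) = 3.6056 <-- minimum
d((10, 3), (-28, -5)) = 38.833
d((10, 3), (-9, 1)) = 19.105
d((-28, -5), (-9, 1)) = 19.9249

Closest pair: (-12, 3) and (-9, 1) with distance 3.6056

The closest pair is (-12, 3) and (-9, 1) with Euclidean distance 3.6056. For 8 points, brute-force pairwise comparison is shown above. For large n, the divide-and-conquer algorithm (sort by x, recurse on halves, check the dividing strip) achieves O(n log n).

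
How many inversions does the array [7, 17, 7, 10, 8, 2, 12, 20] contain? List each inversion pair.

Finding inversions in [7, 17, 7, 10, 8, 2, 12, 20]:

(0, 5): arr[0]=7 > arr[5]=2
(1, 2): arr[1]=17 > arr[2]=7
(1, 3): arr[1]=17 > arr[3]=10
(1, 4): arr[1]=17 > arr[4]=8
(1, 5): arr[1]=17 > arr[5]=2
(1, 6): arr[1]=17 > arr[6]=12
(2, 5): arr[2]=7 > arr[5]=2
(3, 4): arr[3]=10 > arr[4]=8
(3, 5): arr[3]=10 > arr[5]=2
(4, 5): arr[4]=8 > arr[5]=2

Total inversions: 10

The array has 10 inversion(s): (0,5), (1,2), (1,3), (1,4), (1,5), (1,6), (2,5), (3,4), (3,5), (4,5). Each pair (i,j) satisfies i < j and arr[i] > arr[j].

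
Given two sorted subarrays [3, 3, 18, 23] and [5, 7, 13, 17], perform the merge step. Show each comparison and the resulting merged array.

Merging process:

Compare 3 vs 5: take 3 from left. Merged: [3]
Compare 3 vs 5: take 3 from left. Merged: [3, 3]
Compare 18 vs 5: take 5 from right. Merged: [3, 3, 5]
Compare 18 vs 7: take 7 from right. Merged: [3, 3, 5, 7]
Compare 18 vs 13: take 13 from right. Merged: [3, 3, 5, 7, 13]
Compare 18 vs 17: take 17 from right. Merged: [3, 3, 5, 7, 13, 17]
Append remaining from left: [18, 23]. Merged: [3, 3, 5, 7, 13, 17, 18, 23]

Final merged array: [3, 3, 5, 7, 13, 17, 18, 23]
Total comparisons: 6

The merged array is [3, 3, 5, 7, 13, 17, 18, 23], requiring 6 comparisons. The merge step runs in O(n) time where n is the total number of elements.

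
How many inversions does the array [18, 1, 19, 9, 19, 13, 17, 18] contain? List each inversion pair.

Finding inversions in [18, 1, 19, 9, 19, 13, 17, 18]:

(0, 1): arr[0]=18 > arr[1]=1
(0, 3): arr[0]=18 > arr[3]=9
(0, 5): arr[0]=18 > arr[5]=13
(0, 6): arr[0]=18 > arr[6]=17
(2, 3): arr[2]=19 > arr[3]=9
(2, 5): arr[2]=19 > arr[5]=13
(2, 6): arr[2]=19 > arr[6]=17
(2, 7): arr[2]=19 > arr[7]=18
(4, 5): arr[4]=19 > arr[5]=13
(4, 6): arr[4]=19 > arr[6]=17
(4, 7): arr[4]=19 > arr[7]=18

Total inversions: 11

The array has 11 inversion(s): (0,1), (0,3), (0,5), (0,6), (2,3), (2,5), (2,6), (2,7), (4,5), (4,6), (4,7). Each pair (i,j) satisfies i < j and arr[i] > arr[j].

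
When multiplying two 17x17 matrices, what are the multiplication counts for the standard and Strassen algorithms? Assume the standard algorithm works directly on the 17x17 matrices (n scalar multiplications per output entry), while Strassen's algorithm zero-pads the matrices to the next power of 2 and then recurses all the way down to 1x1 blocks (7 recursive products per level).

Matrix multiplication for 17x17 matrices:

Strassen's algorithm requires power-of-2 dimensions. Pad 17x17 to 32x32 (next power of 2).

Standard algorithm: 17^3 = 4913 multiplications
Strassen's algorithm: 7^(log2(32)) = 7^5 = 16807 multiplications
Difference: 4913 - 16807 = -11894 (Strassen uses MORE here due to padding overhead — for small or just-over-power-of-2 n, padding can outweigh the per-level savings)

Standard: 4913 multiplications (17^3). Strassen: 16807 multiplications (7^5, after padding to 32x32). Strassen reduces 8 recursive multiplications to 7 at each level.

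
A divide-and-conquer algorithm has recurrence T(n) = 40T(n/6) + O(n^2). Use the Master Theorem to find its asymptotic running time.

Master Theorem for T(n) = 40T(n/6) + O(n^2):

a = 40, b = 6, c = 2
log_b(a) = log_6(40) = 2.0588

Case 1: c = 2 < log_6(40) = 2.0588
T(n) = O(n^(log_6 40))

For T(n) = 40T(n/6) + O(n^2): log_6(40) = 2.0588. This is Case 1 of the Master Theorem (c < log_b(a), work dominated by leaves), giving O(n^(log_6 40)).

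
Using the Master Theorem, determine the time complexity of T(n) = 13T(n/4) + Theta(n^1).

Master Theorem for T(n) = 13T(n/4) + O(n^1):

a = 13, b = 4, c = 1
log_b(a) = log_4(13) = 1.8502

Case 1: c = 1 < log_4(13) = 1.8502
T(n) = O(n^(log_4 13))

For T(n) = 13T(n/4) + O(n^1): log_4(13) = 1.8502. This is Case 1 of the Master Theorem (c < log_b(a), work dominated by leaves), giving O(n^(log_4 13)).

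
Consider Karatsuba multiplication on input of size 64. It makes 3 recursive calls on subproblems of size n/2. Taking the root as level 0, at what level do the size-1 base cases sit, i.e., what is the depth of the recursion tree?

For divide and conquer with division factor 2:

Problem sizes at each level:
Level 0: 64
Level 1: 32
Level 2: 16
Level 3: 8
Level 4: 4
Level 5: 2
Level 6: 1

The root is level 0 and the size-1 base case is level 6 (the tree spans levels 0 through 6, i.e. 7 levels counting the root), so the depth is the number of divisions: log_2(64) = 6

The recursion tree depth is log_2(64) = 6. At each level, the problem size is divided by 2, so it takes 6 divisions to reduce to a base case of size 1. The algorithm makes 3 recursive calls at each level.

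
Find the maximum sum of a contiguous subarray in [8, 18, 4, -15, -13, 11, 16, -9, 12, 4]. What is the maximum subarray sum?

Using Kadane's algorithm on [8, 18, 4, -15, -13, 11, 16, -9, 12, 4]:

Scanning through the array:
Position 1 (value 18): max_ending_here = 26, max_so_far = 26
Position 2 (value 4): max_ending_here = 30, max_so_far = 30
Position 3 (value -15): max_ending_here = 15, max_so_far = 30
Position 4 (value -13): max_ending_here = 2, max_so_far = 30
Position 5 (value 11): max_ending_here = 13, max_so_far = 30
Position 6 (value 16): max_ending_here = 29, max_so_far = 30
Position 7 (value -9): max_ending_here = 20, max_so_far = 30
Position 8 (value 12): max_ending_here = 32, max_so_far = 32
Position 9 (value 4): max_ending_here = 36, max_so_far = 36

Maximum subarray: [8, 18, 4, -15, -13, 11, 16, -9, 12, 4]
Maximum sum: 36

The maximum subarray is [8, 18, 4, -15, -13, 11, 16, -9, 12, 4] with sum 36. This subarray runs from index 0 to index 9.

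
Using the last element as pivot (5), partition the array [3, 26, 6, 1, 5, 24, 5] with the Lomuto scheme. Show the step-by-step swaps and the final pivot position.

Lomuto partition with pivot = 5:

Initial array: [3, 26, 6, 1, 5, 24, 5]

arr[0]=3 <= 5: swap with position 0, array becomes [3, 26, 6, 1, 5, 24, 5]
arr[1]=26 > 5: no swap
arr[2]=6 > 5: no swap
arr[3]=1 <= 5: swap with position 1, array becomes [3, 1, 6, 26, 5, 24, 5]
arr[4]=5 <= 5: swap with position 2, array becomes [3, 1, 5, 26, 6, 24, 5]
arr[5]=24 > 5: no swap

Place pivot at position 3: [3, 1, 5, 5, 6, 24, 26]
Pivot position: 3

After partitioning with pivot 5, the array becomes [3, 1, 5, 5, 6, 24, 26]. The pivot is placed at index 3. All elements to the left of the pivot are <= 5, and all elements to the right are > 5.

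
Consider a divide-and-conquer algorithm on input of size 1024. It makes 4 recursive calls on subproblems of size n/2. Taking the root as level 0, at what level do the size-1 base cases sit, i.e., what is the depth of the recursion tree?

For divide and conquer with division factor 2:

Problem sizes at each level:
Level 0: 1024
Level 1: 512
Level 2: 256
Level 3: 128
Level 4: 64
Level 5: 32
Level 6: 16
Level 7: 8
Level 8: 4
Level 9: 2
Level 10: 1

The root is level 0 and the size-1 base case is level 10 (the tree spans levels 0 through 10, i.e. 11 levels counting the root), so the depth is the number of divisions: log_2(1024) = 10

The recursion tree depth is log_2(1024) = 10. At each level, the problem size is divided by 2, so it takes 10 divisions to reduce to a base case of size 1. The algorithm makes 4 recursive calls at each level.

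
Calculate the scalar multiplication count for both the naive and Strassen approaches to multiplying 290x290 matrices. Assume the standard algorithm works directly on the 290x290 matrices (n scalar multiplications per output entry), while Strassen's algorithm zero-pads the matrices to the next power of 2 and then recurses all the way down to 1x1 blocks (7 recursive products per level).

Matrix multiplication for 290x290 matrices:

Strassen's algorithm requires power-of-2 dimensions. Pad 290x290 to 512x512 (next power of 2).

Standard algorithm: 290^3 = 24389000 multiplications
Strassen's algorithm: 7^(log2(512)) = 7^9 = 40353607 multiplications
Difference: 24389000 - 40353607 = -15964607 (Strassen uses MORE here due to padding overhead — for small or just-over-power-of-2 n, padding can outweigh the per-level savings)

Standard: 24389000 multiplications (290^3). Strassen: 40353607 multiplications (7^9, after padding to 512x512). Strassen reduces 8 recursive multiplications to 7 at each level.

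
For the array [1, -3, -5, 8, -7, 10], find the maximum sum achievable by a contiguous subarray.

Using Kadane's algorithm on [1, -3, -5, 8, -7, 10]:

Scanning through the array:
Position 1 (value -3): max_ending_here = -2, max_so_far = 1
Position 2 (value -5): max_ending_here = -5, max_so_far = 1
Position 3 (value 8): max_ending_here = 8, max_so_far = 8
Position 4 (value -7): max_ending_here = 1, max_so_far = 8
Position 5 (value 10): max_ending_here = 11, max_so_far = 11

Maximum subarray: [8, -7, 10]
Maximum sum: 11

The maximum subarray is [8, -7, 10] with sum 11. This subarray runs from index 3 to index 5.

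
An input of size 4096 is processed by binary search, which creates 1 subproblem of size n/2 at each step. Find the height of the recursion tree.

For divide and conquer with division factor 2:

Problem sizes at each level:
Level 0: 4096
Level 1: 2048
Level 2: 1024
Level 3: 512
Level 4: 256
Level 5: 128
Level 6: 64
Level 7: 32
Level 8: 16
Level 9: 8
Level 10: 4
Level 11: 2
Level 12: 1

The root is level 0 and the size-1 base case is level 12 (the tree spans levels 0 through 12, i.e. 13 levels counting the root), so the depth is the number of divisions: log_2(4096) = 12

The recursion tree depth is log_2(4096) = 12. At each level, the problem size is divided by 2, so it takes 12 divisions to reduce to a base case of size 1. The algorithm makes 1 recursive call at each level.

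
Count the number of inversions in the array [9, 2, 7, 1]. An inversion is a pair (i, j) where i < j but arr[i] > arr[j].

Finding inversions in [9, 2, 7, 1]:

(0, 1): arr[0]=9 > arr[1]=2
(0, 2): arr[0]=9 > arr[2]=7
(0, 3): arr[0]=9 > arr[3]=1
(1, 3): arr[1]=2 > arr[3]=1
(2, 3): arr[2]=7 > arr[3]=1

Total inversions: 5

The array has 5 inversion(s): (0,1), (0,2), (0,3), (1,3), (2,3). Each pair (i,j) satisfies i < j and arr[i] > arr[j].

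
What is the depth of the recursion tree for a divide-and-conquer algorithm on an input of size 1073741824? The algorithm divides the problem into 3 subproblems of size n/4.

For divide and conquer with division factor 4:

Problem sizes at each level:
Level 0: 1073741824
Level 1: 268435456
Level 2: 67108864
Level 3: 16777216
Level 4: 4194304
Level 5: 1048576
Level 6: 262144
Level 7: 65536
Level 8: 16384
Level 9: 4096
Level 10: 1024
Level 11: 256
Level 12: 64
Level 13: 16
Level 14: 4
Level 15: 1

The root is level 0 and the size-1 base case is level 15 (the tree spans levels 0 through 15, i.e. 16 levels counting the root), so the depth is the number of divisions: log_4(1073741824) = 15

The recursion tree depth is log_4(1073741824) = 15. At each level, the problem size is divided by 4, so it takes 15 divisions to reduce to a base case of size 1. The algorithm makes 3 recursive calls at each level.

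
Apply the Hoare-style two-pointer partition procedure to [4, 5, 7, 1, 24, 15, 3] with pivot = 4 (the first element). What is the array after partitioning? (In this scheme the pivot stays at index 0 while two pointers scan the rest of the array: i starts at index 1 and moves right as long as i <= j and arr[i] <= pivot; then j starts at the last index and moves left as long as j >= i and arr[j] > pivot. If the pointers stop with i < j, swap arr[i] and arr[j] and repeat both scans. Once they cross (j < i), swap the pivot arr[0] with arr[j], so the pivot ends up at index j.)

Hoare-style two-pointer partition with pivot = 4:

Initial array: [4, 5, 7, 1, 24, 15, 3]

Pointers start at i = 1, j = 6.
i stops at index 1 (arr[1]=5 > 4), j stops at index 6 (arr[6]=3 <= 4): swap arr[1] and arr[6], array becomes [4, 3, 7, 1, 24, 15, 5]
i stops at index 2 (arr[2]=7 > 4), j stops at index 3 (arr[3]=1 <= 4): swap arr[2] and arr[3], array becomes [4, 3, 1, 7, 24, 15, 5]
i ends at 3, j ends at 2: the pointers have crossed (j < i), so scanning stops.

Swap pivot arr[0] with arr[2] to place pivot at position 2: [1, 3, 4, 7, 24, 15, 5]
Pivot position: 2

After partitioning with pivot 4, the array becomes [1, 3, 4, 7, 24, 15, 5]. The pivot is placed at index 2. All elements to the left of the pivot are <= 4, and all elements to the right are > 4.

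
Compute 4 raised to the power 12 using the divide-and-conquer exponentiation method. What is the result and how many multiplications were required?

Computing 4^12 by squaring (build up from 4^1; each line after the first costs one multiplication):

4^1 = 4
4^2 = (4^1)^2 = 4^2 = 16
4^3 = 4 * 4^2 = 4 * 16 = 64
4^6 = (4^3)^2 = 64^2 = 4096
4^12 = (4^6)^2 = 4096^2 = 16777216

Result: 16777216
Multiplications needed: 4 (4 lines after 4^1)

4^12 = 16777216. Using exponentiation by squaring, this requires 4 multiplications. The key idea: if the exponent is even, square the half-power; if odd, multiply by the base once.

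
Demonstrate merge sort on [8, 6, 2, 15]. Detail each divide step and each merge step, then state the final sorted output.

Merge sort trace:

Split: [8, 6, 2, 15] -> [8, 6] and [2, 15]
  Split: [8, 6] -> [8] and [6]
  Merge: [8] + [6] -> [6, 8]
  Split: [2, 15] -> [2] and [15]
  Merge: [2] + [15] -> [2, 15]
Merge: [6, 8] + [2, 15] -> [2, 6, 8, 15]

Final sorted array: [2, 6, 8, 15]

The merge sort proceeds by recursively splitting the array and merging sorted halves.
After all merges, the sorted array is [2, 6, 8, 15].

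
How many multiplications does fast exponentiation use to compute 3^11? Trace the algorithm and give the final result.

Computing 3^11 by squaring (build up from 3^1; each line after the first costs one multiplication):

3^1 = 3
3^2 = (3^1)^2 = 3^2 = 9
3^4 = (3^2)^2 = 9^2 = 81
3^5 = 3 * 3^4 = 3 * 81 = 243
3^10 = (3^5)^2 = 243^2 = 59049
3^11 = 3 * 3^10 = 3 * 59049 = 177147

Result: 177147
Multiplications needed: 5 (5 lines after 3^1)

3^11 = 177147. Using exponentiation by squaring, this requires 5 multiplications. The key idea: if the exponent is even, square the half-power; if odd, multiply by the base once.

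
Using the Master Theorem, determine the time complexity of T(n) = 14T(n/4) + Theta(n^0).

Master Theorem for T(n) = 14T(n/4) + O(n^0):

a = 14, b = 4, c = 0
log_b(a) = log_4(14) = 1.9037

Case 1: c = 0 < log_4(14) = 1.9037
T(n) = O(n^(log_4 14))

For T(n) = 14T(n/4) + O(n^0): log_4(14) = 1.9037. This is Case 1 of the Master Theorem (c < log_b(a), work dominated by leaves), giving O(n^(log_4 14)).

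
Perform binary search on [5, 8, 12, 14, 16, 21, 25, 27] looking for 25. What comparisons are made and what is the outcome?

Binary search for 25 in [5, 8, 12, 14, 16, 21, 25, 27]:

lo=0, hi=7, mid=3, arr[mid]=14 -> 14 < 25, search right half
lo=4, hi=7, mid=5, arr[mid]=21 -> 21 < 25, search right half
lo=6, hi=7, mid=6, arr[mid]=25 -> Found target at index 6!

Binary search finds 25 at index 6 after 3 comparisons. The search repeatedly halves the search space by comparing with the middle element.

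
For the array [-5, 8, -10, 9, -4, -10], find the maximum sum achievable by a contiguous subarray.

Using Kadane's algorithm on [-5, 8, -10, 9, -4, -10]:

Scanning through the array:
Position 1 (value 8): max_ending_here = 8, max_so_far = 8
Position 2 (value -10): max_ending_here = -2, max_so_far = 8
Position 3 (value 9): max_ending_here = 9, max_so_far = 9
Position 4 (value -4): max_ending_here = 5, max_so_far = 9
Position 5 (value -10): max_ending_here = -5, max_so_far = 9

Maximum subarray: [9]
Maximum sum: 9

The maximum subarray is [9] with sum 9. This subarray runs from index 3 to index 3.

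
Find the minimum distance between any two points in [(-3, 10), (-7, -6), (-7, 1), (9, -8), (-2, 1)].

Computing all pairwise distances among 5 points:

d((-3, 10), (-7, -6)) = 16.4924
d((-3, 10), (-7, 1)) = 9.8489
d((-3, 10), (9, -8)) = 21.6333
d((-3, 10), (-2, 1)) = 9.0554
d((-7, -6), (-7, 1)) = 7.0
d((-7, -6), (9, -8)) = 16.1245
d((-7, -6), (-2, 1)) = 8.6023
d((-7, 1), (9, -8)) = 18.3576
d((-7, 1), (-2, 1)) = 5.0 <-- minimum
d((9, -8), (-2, 1)) = 14.2127

Closest pair: (-7, 1) and (-2, 1) with distance 5.0

The closest pair is (-7, 1) and (-2, 1) with Euclidean distance 5.0. For 5 points, brute-force pairwise comparison is shown above. For large n, the divide-and-conquer algorithm (sort by x, recurse on halves, check the dividing strip) achieves O(n log n).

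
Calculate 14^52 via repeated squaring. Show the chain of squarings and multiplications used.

Computing 14^52 by squaring (build up from 14^1; each line after the first costs one multiplication):

14^1 = 14
14^2 = (14^1)^2 = 14^2 = 196
14^3 = 14 * 14^2 = 14 * 196 = 2744
14^6 = (14^3)^2 = 2744^2 = 7529536
14^12 = (14^6)^2 = 7529536^2 = 56693912375296
14^13 = 14 * 14^12 = 14 * 56693912375296 = 793714773254144
14^26 = (14^13)^2 = 793714773254144^2 = 629983141281877223603213172736
14^52 = (14^26)^2 = 629983141281877223603213172736^2 = 396878758299381678483277913691857524931552116018231373725696

Result: 396878758299381678483277913691857524931552116018231373725696
Multiplications needed: 7 (7 lines after 14^1)

14^52 = 396878758299381678483277913691857524931552116018231373725696. Using exponentiation by squaring, this requires 7 multiplications. The key idea: if the exponent is even, square the half-power; if odd, multiply by the base once.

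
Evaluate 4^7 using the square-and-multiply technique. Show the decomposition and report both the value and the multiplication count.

Computing 4^7 by squaring (build up from 4^1; each line after the first costs one multiplication):

4^1 = 4
4^2 = (4^1)^2 = 4^2 = 16
4^3 = 4 * 4^2 = 4 * 16 = 64
4^6 = (4^3)^2 = 64^2 = 4096
4^7 = 4 * 4^6 = 4 * 4096 = 16384

Result: 16384
Multiplications needed: 4 (4 lines after 4^1)

4^7 = 16384. Using exponentiation by squaring, this requires 4 multiplications. The key idea: if the exponent is even, square the half-power; if odd, multiply by the base once.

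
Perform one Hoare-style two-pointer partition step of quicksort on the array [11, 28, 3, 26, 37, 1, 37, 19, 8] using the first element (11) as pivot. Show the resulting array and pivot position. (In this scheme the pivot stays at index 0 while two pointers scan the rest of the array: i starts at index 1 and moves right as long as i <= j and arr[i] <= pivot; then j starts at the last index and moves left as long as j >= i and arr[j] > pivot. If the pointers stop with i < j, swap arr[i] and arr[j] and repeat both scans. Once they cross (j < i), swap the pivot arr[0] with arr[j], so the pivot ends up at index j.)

Hoare-style two-pointer partition with pivot = 11:

Initial array: [11, 28, 3, 26, 37, 1, 37, 19, 8]

Pointers start at i = 1, j = 8.
i stops at index 1 (arr[1]=28 > 11), j stops at index 8 (arr[8]=8 <= 11): swap arr[1] and arr[8], array becomes [11, 8, 3, 26, 37, 1, 37, 19, 28]
i stops at index 3 (arr[3]=26 > 11), j stops at index 5 (arr[5]=1 <= 11): swap arr[3] and arr[5], array becomes [11, 8, 3, 1, 37, 26, 37, 19, 28]
i ends at 4, j ends at 3: the pointers have crossed (j < i), so scanning stops.

Swap pivot arr[0] with arr[3] to place pivot at position 3: [1, 8, 3, 11, 37, 26, 37, 19, 28]
Pivot position: 3

After partitioning with pivot 11, the array becomes [1, 8, 3, 11, 37, 26, 37, 19, 28]. The pivot is placed at index 3. All elements to the left of the pivot are <= 11, and all elements to the right are > 11.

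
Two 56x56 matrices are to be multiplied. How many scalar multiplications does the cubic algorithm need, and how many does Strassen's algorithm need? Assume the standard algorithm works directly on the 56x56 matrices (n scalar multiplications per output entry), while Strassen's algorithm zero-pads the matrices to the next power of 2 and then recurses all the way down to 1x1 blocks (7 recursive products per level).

Matrix multiplication for 56x56 matrices:

Strassen's algorithm requires power-of-2 dimensions. Pad 56x56 to 64x64 (next power of 2).

Standard algorithm: 56^3 = 175616 multiplications
Strassen's algorithm: 7^(log2(64)) = 7^6 = 117649 multiplications
Savings: 175616 - 117649 = 57967 multiplications

Standard: 175616 multiplications (56^3). Strassen: 117649 multiplications (7^6, after padding to 64x64). Strassen reduces 8 recursive multiplications to 7 at each level.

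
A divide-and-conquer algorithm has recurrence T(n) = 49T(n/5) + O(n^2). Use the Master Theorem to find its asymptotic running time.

Master Theorem for T(n) = 49T(n/5) + O(n^2):

a = 49, b = 5, c = 2
log_b(a) = log_5(49) = 2.4181

Case 1: c = 2 < log_5(49) = 2.4181
T(n) = O(n^(log_5 49))

For T(n) = 49T(n/5) + O(n^2): log_5(49) = 2.4181. This is Case 1 of the Master Theorem (c < log_b(a), work dominated by leaves), giving O(n^(log_5 49)).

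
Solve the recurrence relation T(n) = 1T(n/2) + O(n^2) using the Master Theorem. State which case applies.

Master Theorem for T(n) = 1T(n/2) + O(n^2):

a = 1, b = 2, c = 2
log_b(a) = log_2(1) = 0.0000

Case 3: c = 2 > log_2(1) = 0.0000
T(n) = O(n^2) = O(n^2)

For T(n) = 1T(n/2) + O(n^2): log_2(1) = 0.0000. This is Case 3 of the Master Theorem (c > log_b(a), work dominated by root), giving O(n^2).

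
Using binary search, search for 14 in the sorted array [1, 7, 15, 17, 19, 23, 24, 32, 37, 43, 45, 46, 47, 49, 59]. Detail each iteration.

Binary search for 14 in [1, 7, 15, 17, 19, 23, 24, 32, 37, 43, 45, 46, 47, 49, 59]:

lo=0, hi=14, mid=7, arr[mid]=32 -> 32 > 14, search left half
lo=0, hi=6, mid=3, arr[mid]=17 -> 17 > 14, search left half
lo=0, hi=2, mid=1, arr[mid]=7 -> 7 < 14, search right half
lo=2, hi=2, mid=2, arr[mid]=15 -> 15 > 14, search left half
lo=2 > hi=1, target 14 not found

Binary search determines that 14 is not in the array after 4 comparisons. The search space was exhausted without finding the target.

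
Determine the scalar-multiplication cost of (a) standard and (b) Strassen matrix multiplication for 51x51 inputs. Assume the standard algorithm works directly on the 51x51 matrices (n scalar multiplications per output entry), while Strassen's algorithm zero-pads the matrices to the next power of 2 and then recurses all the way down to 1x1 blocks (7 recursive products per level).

Matrix multiplication for 51x51 matrices:

Strassen's algorithm requires power-of-2 dimensions. Pad 51x51 to 64x64 (next power of 2).

Standard algorithm: 51^3 = 132651 multiplications
Strassen's algorithm: 7^(log2(64)) = 7^6 = 117649 multiplications
Savings: 132651 - 117649 = 15002 multiplications

Standard: 132651 multiplications (51^3). Strassen: 117649 multiplications (7^6, after padding to 64x64). Strassen reduces 8 recursive multiplications to 7 at each level.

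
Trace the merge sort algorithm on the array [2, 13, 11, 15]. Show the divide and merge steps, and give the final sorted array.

Merge sort trace:

Split: [2, 13, 11, 15] -> [2, 13] and [11, 15]
  Split: [2, 13] -> [2] and [13]
  Merge: [2] + [13] -> [2, 13]
  Split: [11, 15] -> [11] and [15]
  Merge: [11] + [15] -> [11, 15]
Merge: [2, 13] + [11, 15] -> [2, 11, 13, 15]

Final sorted array: [2, 11, 13, 15]

The merge sort proceeds by recursively splitting the array and merging sorted halves.
After all merges, the sorted array is [2, 11, 13, 15].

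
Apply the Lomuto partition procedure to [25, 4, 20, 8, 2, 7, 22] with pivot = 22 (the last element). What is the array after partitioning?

Lomuto partition with pivot = 22:

Initial array: [25, 4, 20, 8, 2, 7, 22]

arr[0]=25 > 22: no swap
arr[1]=4 <= 22: swap with position 0, array becomes [4, 25, 20, 8, 2, 7, 22]
arr[2]=20 <= 22: swap with position 1, array becomes [4, 20, 25, 8, 2, 7, 22]
arr[3]=8 <= 22: swap with position 2, array becomes [4, 20, 8, 25, 2, 7, 22]
arr[4]=2 <= 22: swap with position 3, array becomes [4, 20, 8, 2, 25, 7, 22]
arr[5]=7 <= 22: swap with position 4, array becomes [4, 20, 8, 2, 7, 25, 22]

Place pivot at position 5: [4, 20, 8, 2, 7, 22, 25]
Pivot position: 5

After partitioning with pivot 22, the array becomes [4, 20, 8, 2, 7, 22, 25]. The pivot is placed at index 5. All elements to the left of the pivot are <= 22, and all elements to the right are > 22.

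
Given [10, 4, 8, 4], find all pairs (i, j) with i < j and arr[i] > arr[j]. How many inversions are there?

Finding inversions in [10, 4, 8, 4]:

(0, 1): arr[0]=10 > arr[1]=4
(0, 2): arr[0]=10 > arr[2]=8
(0, 3): arr[0]=10 > arr[3]=4
(2, 3): arr[2]=8 > arr[3]=4

Total inversions: 4

The array has 4 inversion(s): (0,1), (0,2), (0,3), (2,3). Each pair (i,j) satisfies i < j and arr[i] > arr[j].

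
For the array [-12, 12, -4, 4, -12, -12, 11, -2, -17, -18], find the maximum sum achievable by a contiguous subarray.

Using Kadane's algorithm on [-12, 12, -4, 4, -12, -12, 11, -2, -17, -18]:

Scanning through the array:
Position 1 (value 12): max_ending_here = 12, max_so_far = 12
Position 2 (value -4): max_ending_here = 8, max_so_far = 12
Position 3 (value 4): max_ending_here = 12, max_so_far = 12
Position 4 (value -12): max_ending_here = 0, max_so_far = 12
Position 5 (value -12): max_ending_here = -12, max_so_far = 12
Position 6 (value 11): max_ending_here = 11, max_so_far = 12
Position 7 (value -2): max_ending_here = 9, max_so_far = 12
Position 8 (value -17): max_ending_here = -8, max_so_far = 12
Position 9 (value -18): max_ending_here = -18, max_so_far = 12

Maximum subarray: [12]
Maximum sum: 12

The maximum subarray is [12] with sum 12. This subarray runs from index 1 to index 1.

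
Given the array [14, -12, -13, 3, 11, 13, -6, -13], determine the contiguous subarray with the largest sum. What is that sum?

Using Kadane's algorithm on [14, -12, -13, 3, 11, 13, -6, -13]:

Scanning through the array:
Position 1 (value -12): max_ending_here = 2, max_so_far = 14
Position 2 (value -13): max_ending_here = -11, max_so_far = 14
Position 3 (value 3): max_ending_here = 3, max_so_far = 14
Position 4 (value 11): max_ending_here = 14, max_so_far = 14
Position 5 (value 13): max_ending_here = 27, max_so_far = 27
Position 6 (value -6): max_ending_here = 21, max_so_far = 27
Position 7 (value -13): max_ending_here = 8, max_so_far = 27

Maximum subarray: [3, 11, 13]
Maximum sum: 27

The maximum subarray is [3, 11, 13] with sum 27. This subarray runs from index 3 to index 5.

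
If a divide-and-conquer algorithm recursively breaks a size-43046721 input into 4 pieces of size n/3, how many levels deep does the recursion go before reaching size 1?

For divide and conquer with division factor 3:

Problem sizes at each level:
Level 0: 43046721
Level 1: 14348907
Level 2: 4782969
Level 3: 1594323
Level 4: 531441
Level 5: 177147
Level 6: 59049
Level 7: 19683
Level 8: 6561
Level 9: 2187
Level 10: 729
Level 11: 243
Level 12: 81
Level 13: 27
Level 14: 9
Level 15: 3
Level 16: 1

The root is level 0 and the size-1 base case is level 16 (the tree spans levels 0 through 16, i.e. 17 levels counting the root), so the depth is the number of divisions: log_3(43046721) = 16

The recursion tree depth is log_3(43046721) = 16. At each level, the problem size is divided by 3, so it takes 16 divisions to reduce to a base case of size 1. The algorithm makes 4 recursive calls at each level.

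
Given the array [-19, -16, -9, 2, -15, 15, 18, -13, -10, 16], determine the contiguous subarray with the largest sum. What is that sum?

Using Kadane's algorithm on [-19, -16, -9, 2, -15, 15, 18, -13, -10, 16]:

Scanning through the array:
Position 1 (value -16): max_ending_here = -16, max_so_far = -16
Position 2 (value -9): max_ending_here = -9, max_so_far = -9
Position 3 (value 2): max_ending_here = 2, max_so_far = 2
Position 4 (value -15): max_ending_here = -13, max_so_far = 2
Position 5 (value 15): max_ending_here = 15, max_so_far = 15
Position 6 (value 18): max_ending_here = 33, max_so_far = 33
Position 7 (value -13): max_ending_here = 20, max_so_far = 33
Position 8 (value -10): max_ending_here = 10, max_so_far = 33
Position 9 (value 16): max_ending_here = 26, max_so_far = 33

Maximum subarray: [15, 18]
Maximum sum: 33

The maximum subarray is [15, 18] with sum 33. This subarray runs from index 5 to index 6.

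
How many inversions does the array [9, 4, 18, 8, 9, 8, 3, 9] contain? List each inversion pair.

Finding inversions in [9, 4, 18, 8, 9, 8, 3, 9]:

(0, 1): arr[0]=9 > arr[1]=4
(0, 3): arr[0]=9 > arr[3]=8
(0, 5): arr[0]=9 > arr[5]=8
(0, 6): arr[0]=9 > arr[6]=3
(1, 6): arr[1]=4 > arr[6]=3
(2, 3): arr[2]=18 > arr[3]=8
(2, 4): arr[2]=18 > arr[4]=9
(2, 5): arr[2]=18 > arr[5]=8
(2, 6): arr[2]=18 > arr[6]=3
(2, 7): arr[2]=18 > arr[7]=9
(3, 6): arr[3]=8 > arr[6]=3
(4, 5): arr[4]=9 > arr[5]=8
(4, 6): arr[4]=9 > arr[6]=3
(5, 6): arr[5]=8 > arr[6]=3

Total inversions: 14

The array has 14 inversion(s): (0,1), (0,3), (0,5), (0,6), (1,6), (2,3), (2,4), (2,5), (2,6), (2,7), (3,6), (4,5), (4,6), (5,6). Each pair (i,j) satisfies i < j and arr[i] > arr[j].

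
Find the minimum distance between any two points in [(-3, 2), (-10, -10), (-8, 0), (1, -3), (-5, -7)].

Computing all pairwise distances among 5 points:

d((-3, 2), (-10, -10)) = 13.8924
d((-3, 2), (-8, 0)) = 5.3852 <-- minimum
d((-3, 2), (1, -3)) = 6.4031
d((-3, 2), (-5, -7)) = 9.2195
d((-10, -10), (-8, 0)) = 10.198
d((-10, -10), (1, -3)) = 13.0384
d((-10, -10), (-5, -7)) = 5.831
d((-8, 0), (1, -3)) = 9.4868
d((-8, 0), (-5, -7)) = 7.6158
d((1, -3), (-5, -7)) = 7.2111

Closest pair: (-3, 2) and (-8, 0) with distance 5.3852

The closest pair is (-3, 2) and (-8, 0) with Euclidean distance 5.3852. For 5 points, brute-force pairwise comparison is shown above. For large n, the divide-and-conquer algorithm (sort by x, recurse on halves, check the dividing strip) achieves O(n log n).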